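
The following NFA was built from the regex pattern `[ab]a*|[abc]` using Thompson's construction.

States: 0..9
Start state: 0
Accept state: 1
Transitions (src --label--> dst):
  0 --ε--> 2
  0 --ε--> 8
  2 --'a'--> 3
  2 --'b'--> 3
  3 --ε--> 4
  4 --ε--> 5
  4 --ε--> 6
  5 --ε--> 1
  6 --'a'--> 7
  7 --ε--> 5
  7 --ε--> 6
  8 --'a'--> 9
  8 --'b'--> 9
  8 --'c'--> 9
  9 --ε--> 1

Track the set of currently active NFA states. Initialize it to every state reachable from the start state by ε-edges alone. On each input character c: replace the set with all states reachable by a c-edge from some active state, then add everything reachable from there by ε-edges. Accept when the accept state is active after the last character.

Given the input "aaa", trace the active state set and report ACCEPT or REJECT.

Answer: ACCEPT

Derivation:
start: ε-closure({0}) = {0,2,8}
'a' @ 1: {1,3,4,5,6,9}  ✓accept
'a' @ 2: {1,5,6,7}  ✓accept
'a' @ 3: {1,5,6,7}  ✓accept
end set {1,5,6,7} — state 1 in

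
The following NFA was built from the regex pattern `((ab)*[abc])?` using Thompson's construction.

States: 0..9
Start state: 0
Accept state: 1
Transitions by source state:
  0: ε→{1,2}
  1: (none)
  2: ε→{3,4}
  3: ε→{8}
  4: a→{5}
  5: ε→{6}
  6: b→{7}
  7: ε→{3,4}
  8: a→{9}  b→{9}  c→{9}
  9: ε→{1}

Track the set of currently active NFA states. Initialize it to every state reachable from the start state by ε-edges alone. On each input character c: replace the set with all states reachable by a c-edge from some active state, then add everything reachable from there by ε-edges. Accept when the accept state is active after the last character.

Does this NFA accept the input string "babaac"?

Answer: REJECT

Steps:
start: ε-closure({0}) = {0,1,2,3,4,8}
'b' @ 1: {1,9}  [accepting]
'a' @ 2: {}  — state set empty
rest 'baac' ignored (set empty)
after full input: {}  (accept=1 not in)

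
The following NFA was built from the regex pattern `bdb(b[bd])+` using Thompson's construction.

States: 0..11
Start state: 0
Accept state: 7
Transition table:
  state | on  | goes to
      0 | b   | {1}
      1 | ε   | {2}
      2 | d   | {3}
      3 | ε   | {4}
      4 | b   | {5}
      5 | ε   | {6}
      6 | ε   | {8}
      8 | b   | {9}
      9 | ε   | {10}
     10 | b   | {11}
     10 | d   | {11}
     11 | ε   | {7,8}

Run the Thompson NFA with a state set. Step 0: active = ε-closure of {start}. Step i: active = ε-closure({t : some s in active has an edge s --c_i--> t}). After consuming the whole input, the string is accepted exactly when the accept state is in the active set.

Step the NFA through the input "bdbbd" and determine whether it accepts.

start: ε-closure({0}) = {0}
'b' @ 1: {1,2}
'd' @ 2: {3,4}
'b' @ 3: {5,6,8}
'b' @ 4: {9,10}
'd' @ 5: {7,8,11}  ✓accept
after full input: {7,8,11}  (accept=7 in)

Answer: ACCEPT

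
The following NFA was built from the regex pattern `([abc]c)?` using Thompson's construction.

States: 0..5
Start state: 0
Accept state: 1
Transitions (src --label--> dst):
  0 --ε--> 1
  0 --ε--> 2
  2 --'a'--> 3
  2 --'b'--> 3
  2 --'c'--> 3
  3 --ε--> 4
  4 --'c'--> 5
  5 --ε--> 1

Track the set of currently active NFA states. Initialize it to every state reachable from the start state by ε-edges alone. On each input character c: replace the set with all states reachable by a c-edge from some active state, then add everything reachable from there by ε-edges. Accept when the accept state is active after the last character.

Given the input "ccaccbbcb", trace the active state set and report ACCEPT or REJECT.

Answer: REJECT

Steps:
initial (ε-close {0}): {0,1,2}
'c' @ 1: {3,4}
'c' @ 2: {1,5}  [accepting]
'a' @ 3: {}  — dead — no transitions
rest 'ccbbcb' ignored (set empty)
end set {} — state 1 not in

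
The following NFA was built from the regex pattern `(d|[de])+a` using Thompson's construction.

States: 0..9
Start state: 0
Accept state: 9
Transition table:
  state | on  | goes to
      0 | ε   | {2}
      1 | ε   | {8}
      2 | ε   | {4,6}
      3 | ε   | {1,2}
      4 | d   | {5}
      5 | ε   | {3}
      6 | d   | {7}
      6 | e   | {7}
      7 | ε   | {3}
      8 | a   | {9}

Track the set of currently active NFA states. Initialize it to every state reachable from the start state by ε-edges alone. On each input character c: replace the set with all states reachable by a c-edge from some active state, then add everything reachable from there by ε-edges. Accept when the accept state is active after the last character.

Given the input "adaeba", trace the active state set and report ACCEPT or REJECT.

Answer: REJECT

Derivation:
initial (ε-close {0}): {0,2,4,6}
'a' @ 1: {}  — dead — no transitions
rest 'daeba' ignored (set empty)
after full input: {}  (accept=9 not in)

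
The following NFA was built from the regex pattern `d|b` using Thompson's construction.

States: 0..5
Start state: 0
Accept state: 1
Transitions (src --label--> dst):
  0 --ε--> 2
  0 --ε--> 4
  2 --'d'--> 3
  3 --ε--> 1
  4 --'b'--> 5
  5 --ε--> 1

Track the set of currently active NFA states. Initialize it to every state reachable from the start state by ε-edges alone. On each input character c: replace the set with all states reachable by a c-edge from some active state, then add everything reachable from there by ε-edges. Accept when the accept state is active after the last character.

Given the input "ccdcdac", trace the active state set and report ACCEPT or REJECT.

Answer: REJECT

Derivation:
S₀ = ε-closure({0}) = {0,2,4}
'c' @ 1: {}  — state set empty
rest 'cdcdac' ignored (set empty)
after full input: {}  (accept=1 not in)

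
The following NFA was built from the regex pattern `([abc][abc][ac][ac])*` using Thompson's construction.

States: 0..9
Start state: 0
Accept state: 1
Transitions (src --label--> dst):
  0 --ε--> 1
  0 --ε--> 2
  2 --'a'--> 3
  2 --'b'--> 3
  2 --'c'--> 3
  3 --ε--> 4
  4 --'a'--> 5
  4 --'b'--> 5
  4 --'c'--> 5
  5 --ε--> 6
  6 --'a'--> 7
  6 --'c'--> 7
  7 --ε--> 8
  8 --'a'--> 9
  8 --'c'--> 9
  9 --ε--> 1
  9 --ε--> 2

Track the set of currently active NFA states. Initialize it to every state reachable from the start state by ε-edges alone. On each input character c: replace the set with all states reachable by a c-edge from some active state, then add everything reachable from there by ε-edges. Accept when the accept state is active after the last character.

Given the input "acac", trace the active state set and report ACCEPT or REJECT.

initial (ε-close {0}): {0,1,2}
'a' @ 1: {3,4}
'c' @ 2: {5,6}
'a' @ 3: {7,8}
'c' @ 4: {1,2,9}  ✓accept
end set {1,2,9} — state 1 in

Answer: ACCEPT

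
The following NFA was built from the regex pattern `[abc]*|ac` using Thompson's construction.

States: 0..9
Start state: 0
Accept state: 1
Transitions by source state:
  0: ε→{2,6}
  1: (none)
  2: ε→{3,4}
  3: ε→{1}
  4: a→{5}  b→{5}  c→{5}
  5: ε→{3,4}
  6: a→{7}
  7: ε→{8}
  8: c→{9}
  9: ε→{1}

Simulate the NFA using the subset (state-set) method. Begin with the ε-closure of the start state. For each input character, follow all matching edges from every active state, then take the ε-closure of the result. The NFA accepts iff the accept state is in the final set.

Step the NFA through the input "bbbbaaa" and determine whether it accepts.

S₀ = ε-closure({0}) = {0,1,2,3,4,6}
'b' @ 1: {1,3,4,5}  [accepting]
'b' @ 2: {1,3,4,5}  [accepting]
'b' @ 3: {1,3,4,5}  [accepting]
'b' @ 4: {1,3,4,5}  [accepting]
'a' @ 5: {1,3,4,5}  [accepting]
'a' @ 6: {1,3,4,5}  [accepting]
'a' @ 7: {1,3,4,5}  [accepting]
end set {1,3,4,5} — state 1 in

Answer: ACCEPT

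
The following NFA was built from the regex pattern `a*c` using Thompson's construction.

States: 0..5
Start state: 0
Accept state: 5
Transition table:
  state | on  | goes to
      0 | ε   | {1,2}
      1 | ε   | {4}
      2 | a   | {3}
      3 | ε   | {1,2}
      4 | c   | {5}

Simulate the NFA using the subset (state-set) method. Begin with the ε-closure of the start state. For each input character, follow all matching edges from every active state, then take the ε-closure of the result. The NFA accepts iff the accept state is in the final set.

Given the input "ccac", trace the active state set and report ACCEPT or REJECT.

initial (ε-close {0}): {0,1,2,4}
'c' @ 1: {5}  [accepting]
'c' @ 2: {}  — dead — no transitions
rest 'ac' ignored (set empty)
final: {}; accept 5 not in set

Answer: REJECT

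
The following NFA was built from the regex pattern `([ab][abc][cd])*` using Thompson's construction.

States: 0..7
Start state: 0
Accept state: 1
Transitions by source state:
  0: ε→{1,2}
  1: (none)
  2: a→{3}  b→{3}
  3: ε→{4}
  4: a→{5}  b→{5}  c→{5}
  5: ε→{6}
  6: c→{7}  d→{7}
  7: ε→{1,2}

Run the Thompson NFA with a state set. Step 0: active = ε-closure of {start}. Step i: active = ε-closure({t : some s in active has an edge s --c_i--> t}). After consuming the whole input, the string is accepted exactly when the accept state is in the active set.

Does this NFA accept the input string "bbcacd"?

Answer: ACCEPT

Derivation:
start: ε-closure({0}) = {0,1,2}
'b' @ 1: {3,4}
'b' @ 2: {5,6}
'c' @ 3: {1,2,7}  (accept∈set)
'a' @ 4: {3,4}
'c' @ 5: {5,6}
'd' @ 6: {1,2,7}  (accept∈set)
after full input: {1,2,7}  (accept=1 in)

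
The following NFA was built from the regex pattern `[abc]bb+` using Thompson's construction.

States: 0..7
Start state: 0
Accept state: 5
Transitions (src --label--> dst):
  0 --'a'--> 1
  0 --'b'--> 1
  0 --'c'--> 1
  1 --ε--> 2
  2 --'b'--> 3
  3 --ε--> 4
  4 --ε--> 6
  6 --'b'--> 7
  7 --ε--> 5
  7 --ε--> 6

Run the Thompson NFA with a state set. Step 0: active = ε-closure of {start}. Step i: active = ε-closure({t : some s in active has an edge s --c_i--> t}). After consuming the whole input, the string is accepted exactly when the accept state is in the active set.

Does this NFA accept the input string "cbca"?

Answer: REJECT

Derivation:
initial (ε-close {0}): {0}
'c' @ 1: {1,2}
'b' @ 2: {3,4,6}
'c' @ 3: {}  — state set empty
rest 'a' ignored (set empty)
after full input: {}  (accept=5 not in)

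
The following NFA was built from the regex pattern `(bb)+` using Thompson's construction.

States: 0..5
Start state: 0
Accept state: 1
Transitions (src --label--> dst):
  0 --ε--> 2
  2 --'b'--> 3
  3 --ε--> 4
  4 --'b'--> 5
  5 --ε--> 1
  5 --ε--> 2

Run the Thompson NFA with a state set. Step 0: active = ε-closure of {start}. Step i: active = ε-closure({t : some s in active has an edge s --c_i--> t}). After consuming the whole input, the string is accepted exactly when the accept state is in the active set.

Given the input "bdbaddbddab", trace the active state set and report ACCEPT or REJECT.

Answer: REJECT

Steps:
S₀ = ε-closure({0}) = {0,2}
'b' @ 1: {3,4}
'd' @ 2: {}  — state set empty
rest 'baddbddab' ignored (set empty)
final: {}; accept 1 not in set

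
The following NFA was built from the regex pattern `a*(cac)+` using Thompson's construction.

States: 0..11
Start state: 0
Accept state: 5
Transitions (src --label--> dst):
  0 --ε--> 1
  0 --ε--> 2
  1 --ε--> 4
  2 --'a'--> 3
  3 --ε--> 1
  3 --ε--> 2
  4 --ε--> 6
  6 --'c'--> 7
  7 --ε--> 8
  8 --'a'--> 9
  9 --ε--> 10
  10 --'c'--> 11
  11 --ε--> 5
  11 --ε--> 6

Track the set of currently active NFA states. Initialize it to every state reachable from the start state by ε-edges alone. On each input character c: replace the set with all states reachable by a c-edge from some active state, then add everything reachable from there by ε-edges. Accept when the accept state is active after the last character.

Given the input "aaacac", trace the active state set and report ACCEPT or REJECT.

Answer: ACCEPT

Derivation:
start: ε-closure({0}) = {0,1,2,4,6}
'a' @ 1: {1,2,3,4,6}
'a' @ 2: {1,2,3,4,6}
'a' @ 3: {1,2,3,4,6}
'c' @ 4: {7,8}
'a' @ 5: {9,10}
'c' @ 6: {5,6,11}  ✓accept
end set {5,6,11} — state 5 in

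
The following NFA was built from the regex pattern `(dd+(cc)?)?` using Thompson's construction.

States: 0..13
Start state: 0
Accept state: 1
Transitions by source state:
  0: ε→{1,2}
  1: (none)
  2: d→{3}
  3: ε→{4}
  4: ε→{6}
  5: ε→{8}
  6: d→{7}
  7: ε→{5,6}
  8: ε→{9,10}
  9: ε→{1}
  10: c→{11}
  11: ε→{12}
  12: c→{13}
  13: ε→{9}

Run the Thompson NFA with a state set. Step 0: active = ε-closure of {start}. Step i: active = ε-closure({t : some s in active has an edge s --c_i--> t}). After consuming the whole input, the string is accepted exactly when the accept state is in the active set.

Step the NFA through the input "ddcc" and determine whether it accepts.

initial (ε-close {0}): {0,1,2}
'd' @ 1: {3,4,6}
'd' @ 2: {1,5,6,7,8,9,10}  [accepting]
'c' @ 3: {11,12}
'c' @ 4: {1,9,13}  [accepting]
final: {1,9,13}; accept 1 in set

Answer: ACCEPT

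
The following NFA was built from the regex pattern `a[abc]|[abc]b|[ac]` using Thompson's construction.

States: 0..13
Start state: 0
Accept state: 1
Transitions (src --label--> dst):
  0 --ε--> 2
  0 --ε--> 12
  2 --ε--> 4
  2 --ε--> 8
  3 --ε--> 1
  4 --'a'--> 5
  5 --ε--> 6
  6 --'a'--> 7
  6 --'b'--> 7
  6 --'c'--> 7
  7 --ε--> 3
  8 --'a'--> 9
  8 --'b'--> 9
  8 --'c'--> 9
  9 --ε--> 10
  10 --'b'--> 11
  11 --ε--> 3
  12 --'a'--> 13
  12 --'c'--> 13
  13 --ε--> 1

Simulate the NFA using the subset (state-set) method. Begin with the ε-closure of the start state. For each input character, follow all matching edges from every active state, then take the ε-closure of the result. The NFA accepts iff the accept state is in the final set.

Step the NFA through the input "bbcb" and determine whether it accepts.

initial (ε-close {0}): {0,2,4,8,12}
'b' @ 1: {9,10}
'b' @ 2: {1,3,11}  ✓accept
'c' @ 3: {}  — state set empty
rest 'b' ignored (set empty)
end set {} — state 1 not in

Answer: REJECT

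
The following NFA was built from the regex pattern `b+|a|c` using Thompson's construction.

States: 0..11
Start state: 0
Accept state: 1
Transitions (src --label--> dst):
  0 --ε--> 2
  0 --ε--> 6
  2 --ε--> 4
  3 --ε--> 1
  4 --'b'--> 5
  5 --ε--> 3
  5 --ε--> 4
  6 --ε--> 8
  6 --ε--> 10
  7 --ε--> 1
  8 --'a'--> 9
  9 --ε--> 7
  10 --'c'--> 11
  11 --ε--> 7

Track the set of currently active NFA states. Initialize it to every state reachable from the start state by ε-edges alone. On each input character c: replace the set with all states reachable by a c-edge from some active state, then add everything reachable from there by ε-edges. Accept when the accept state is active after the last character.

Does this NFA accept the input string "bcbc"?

initial (ε-close {0}): {0,2,4,6,8,10}
'b' @ 1: {1,3,4,5}  (accept∈set)
'c' @ 2: {}  — state set empty
rest 'bc' ignored (set empty)
final: {}; accept 1 not in set

Answer: REJECT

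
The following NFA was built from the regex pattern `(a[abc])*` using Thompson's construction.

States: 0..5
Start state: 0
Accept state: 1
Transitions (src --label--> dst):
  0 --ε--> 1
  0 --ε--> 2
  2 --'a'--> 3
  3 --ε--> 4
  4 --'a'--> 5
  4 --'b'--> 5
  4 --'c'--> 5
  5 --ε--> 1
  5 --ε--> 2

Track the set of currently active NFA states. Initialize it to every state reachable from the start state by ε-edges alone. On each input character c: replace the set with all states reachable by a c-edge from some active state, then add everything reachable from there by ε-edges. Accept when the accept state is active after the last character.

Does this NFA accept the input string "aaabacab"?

Answer: ACCEPT

Derivation:
initial (ε-close {0}): {0,1,2}
'a' @ 1: {3,4}
'a' @ 2: {1,2,5}  [accepting]
'a' @ 3: {3,4}
'b' @ 4: {1,2,5}  [accepting]
'a' @ 5: {3,4}
'c' @ 6: {1,2,5}  [accepting]
'a' @ 7: {3,4}
'b' @ 8: {1,2,5}  [accepting]
end set {1,2,5} — state 1 in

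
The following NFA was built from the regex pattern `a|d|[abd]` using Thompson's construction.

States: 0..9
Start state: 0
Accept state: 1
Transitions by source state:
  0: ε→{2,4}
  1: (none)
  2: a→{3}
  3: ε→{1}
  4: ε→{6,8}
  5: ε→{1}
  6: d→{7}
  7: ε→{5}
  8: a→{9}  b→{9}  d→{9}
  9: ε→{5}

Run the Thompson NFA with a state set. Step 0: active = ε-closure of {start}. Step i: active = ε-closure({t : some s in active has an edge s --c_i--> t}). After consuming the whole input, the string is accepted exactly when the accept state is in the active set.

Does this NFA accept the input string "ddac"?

initial (ε-close {0}): {0,2,4,6,8}
'd' @ 1: {1,5,7,9}  (accept∈set)
'd' @ 2: {}  — dead — no transitions
rest 'ac' ignored (set empty)
final: {}; accept 1 not in set

Answer: REJECT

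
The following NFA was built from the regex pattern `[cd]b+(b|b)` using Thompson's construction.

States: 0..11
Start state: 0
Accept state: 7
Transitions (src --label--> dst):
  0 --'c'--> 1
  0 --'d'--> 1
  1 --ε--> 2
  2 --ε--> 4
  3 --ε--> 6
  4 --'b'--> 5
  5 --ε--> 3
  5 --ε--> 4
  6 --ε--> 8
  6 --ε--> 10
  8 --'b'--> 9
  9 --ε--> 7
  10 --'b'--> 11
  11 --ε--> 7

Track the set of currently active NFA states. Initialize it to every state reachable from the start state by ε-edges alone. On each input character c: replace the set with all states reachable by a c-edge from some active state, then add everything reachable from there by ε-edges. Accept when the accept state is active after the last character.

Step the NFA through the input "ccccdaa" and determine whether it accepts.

Answer: REJECT

Derivation:
S₀ = ε-closure({0}) = {0}
'c' @ 1: {1,2,4}
'c' @ 2: {}  — no active states
rest 'ccdaa' ignored (set empty)
end set {} — state 7 not in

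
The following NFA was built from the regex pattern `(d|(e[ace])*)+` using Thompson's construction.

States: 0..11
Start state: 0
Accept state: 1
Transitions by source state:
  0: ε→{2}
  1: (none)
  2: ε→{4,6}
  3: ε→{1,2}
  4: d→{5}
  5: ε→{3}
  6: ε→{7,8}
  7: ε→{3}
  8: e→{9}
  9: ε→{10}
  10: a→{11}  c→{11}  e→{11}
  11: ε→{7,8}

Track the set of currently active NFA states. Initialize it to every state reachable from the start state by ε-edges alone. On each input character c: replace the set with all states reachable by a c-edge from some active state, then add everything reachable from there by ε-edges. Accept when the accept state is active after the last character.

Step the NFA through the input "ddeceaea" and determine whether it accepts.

S₀ = ε-closure({0}) = {0,1,2,3,4,6,7,8}
'd' @ 1: {1,2,3,4,5,6,7,8}  [accepting]
'd' @ 2: {1,2,3,4,5,6,7,8}  [accepting]
'e' @ 3: {9,10}
'c' @ 4: {1,2,3,4,6,7,8,11}  [accepting]
'e' @ 5: {9,10}
'a' @ 6: {1,2,3,4,6,7,8,11}  [accepting]
'e' @ 7: {9,10}
'a' @ 8: {1,2,3,4,6,7,8,11}  [accepting]
after full input: {1,2,3,4,6,7,8,11}  (accept=1 in)

Answer: ACCEPT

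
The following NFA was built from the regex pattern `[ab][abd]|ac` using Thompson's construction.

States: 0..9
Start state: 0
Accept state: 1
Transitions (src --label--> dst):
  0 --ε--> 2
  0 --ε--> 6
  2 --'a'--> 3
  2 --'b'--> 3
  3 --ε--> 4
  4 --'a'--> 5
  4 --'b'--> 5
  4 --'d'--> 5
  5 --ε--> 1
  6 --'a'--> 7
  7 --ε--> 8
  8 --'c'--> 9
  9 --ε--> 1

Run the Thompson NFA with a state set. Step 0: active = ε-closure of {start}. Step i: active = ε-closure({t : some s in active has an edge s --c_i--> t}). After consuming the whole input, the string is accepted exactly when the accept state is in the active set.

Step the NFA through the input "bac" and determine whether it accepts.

initial (ε-close {0}): {0,2,6}
'b' @ 1: {3,4}
'a' @ 2: {1,5}  (accept∈set)
'c' @ 3: {}  — no active states
end set {} — state 1 not in

Answer: REJECT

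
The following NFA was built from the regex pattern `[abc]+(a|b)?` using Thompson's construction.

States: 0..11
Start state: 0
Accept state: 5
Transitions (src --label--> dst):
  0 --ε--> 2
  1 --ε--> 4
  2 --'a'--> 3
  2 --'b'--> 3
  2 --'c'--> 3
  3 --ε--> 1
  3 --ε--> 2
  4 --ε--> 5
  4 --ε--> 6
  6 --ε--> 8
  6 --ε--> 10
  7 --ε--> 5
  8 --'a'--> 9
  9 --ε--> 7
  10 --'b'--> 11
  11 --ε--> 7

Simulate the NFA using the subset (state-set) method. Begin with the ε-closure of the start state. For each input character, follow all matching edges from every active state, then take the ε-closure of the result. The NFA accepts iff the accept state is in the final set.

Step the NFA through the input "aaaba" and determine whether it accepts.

Answer: ACCEPT

Derivation:
start: ε-closure({0}) = {0,2}
'a' @ 1: {1,2,3,4,5,6,8,10}  (accept∈set)
'a' @ 2: {1,2,3,4,5,6,7,8,9,10}  (accept∈set)
'a' @ 3: {1,2,3,4,5,6,7,8,9,10}  (accept∈set)
'b' @ 4: {1,2,3,4,5,6,7,8,10,11}  (accept∈set)
'a' @ 5: {1,2,3,4,5,6,7,8,9,10}  (accept∈set)
final: {1,2,3,4,5,6,7,8,9,10}; accept 5 in set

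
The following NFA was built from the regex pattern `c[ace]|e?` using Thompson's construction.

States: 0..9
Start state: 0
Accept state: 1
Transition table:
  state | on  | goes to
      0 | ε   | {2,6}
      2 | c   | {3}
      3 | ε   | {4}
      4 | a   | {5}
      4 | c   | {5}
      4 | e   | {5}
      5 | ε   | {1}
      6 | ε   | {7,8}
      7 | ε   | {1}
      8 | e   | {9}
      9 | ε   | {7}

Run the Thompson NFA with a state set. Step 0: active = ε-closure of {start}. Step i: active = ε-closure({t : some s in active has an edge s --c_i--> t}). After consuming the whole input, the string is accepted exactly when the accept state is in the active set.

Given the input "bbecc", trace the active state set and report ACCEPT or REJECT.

start: ε-closure({0}) = {0,1,2,6,7,8}
'b' @ 1: {}  — dead — no transitions
rest 'becc' ignored (set empty)
end set {} — state 1 not in

Answer: REJECT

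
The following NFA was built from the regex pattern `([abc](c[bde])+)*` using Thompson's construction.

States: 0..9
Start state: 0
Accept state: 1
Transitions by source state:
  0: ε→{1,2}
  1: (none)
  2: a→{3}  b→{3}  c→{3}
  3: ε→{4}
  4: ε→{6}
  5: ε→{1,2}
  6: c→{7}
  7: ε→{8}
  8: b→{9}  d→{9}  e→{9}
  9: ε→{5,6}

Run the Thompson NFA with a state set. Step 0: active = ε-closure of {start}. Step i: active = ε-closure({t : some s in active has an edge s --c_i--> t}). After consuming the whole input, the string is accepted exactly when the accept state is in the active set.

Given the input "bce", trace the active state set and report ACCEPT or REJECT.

start: ε-closure({0}) = {0,1,2}
'b' @ 1: {3,4,6}
'c' @ 2: {7,8}
'e' @ 3: {1,2,5,6,9}  (accept∈set)
final: {1,2,5,6,9}; accept 1 in set

Answer: ACCEPT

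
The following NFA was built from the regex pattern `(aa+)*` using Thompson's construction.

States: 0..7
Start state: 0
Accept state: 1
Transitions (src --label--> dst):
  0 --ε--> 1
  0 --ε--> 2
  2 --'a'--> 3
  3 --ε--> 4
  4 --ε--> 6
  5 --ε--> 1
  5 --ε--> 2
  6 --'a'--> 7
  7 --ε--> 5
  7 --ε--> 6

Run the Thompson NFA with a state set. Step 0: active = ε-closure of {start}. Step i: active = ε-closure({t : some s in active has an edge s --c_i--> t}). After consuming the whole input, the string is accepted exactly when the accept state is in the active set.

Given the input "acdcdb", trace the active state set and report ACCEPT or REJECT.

S₀ = ε-closure({0}) = {0,1,2}
'a' @ 1: {3,4,6}
'c' @ 2: {}  — dead — no transitions
rest 'dcdb' ignored (set empty)
end set {} — state 1 not in

Answer: REJECT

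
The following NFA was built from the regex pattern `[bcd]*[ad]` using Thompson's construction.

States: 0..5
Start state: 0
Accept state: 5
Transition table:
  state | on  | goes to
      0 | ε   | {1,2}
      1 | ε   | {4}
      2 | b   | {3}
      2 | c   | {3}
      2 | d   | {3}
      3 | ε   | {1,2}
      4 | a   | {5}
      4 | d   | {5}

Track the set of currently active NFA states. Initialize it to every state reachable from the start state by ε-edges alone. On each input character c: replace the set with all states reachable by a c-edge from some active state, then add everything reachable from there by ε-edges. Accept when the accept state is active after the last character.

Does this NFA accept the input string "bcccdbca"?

Answer: ACCEPT

Derivation:
S₀ = ε-closure({0}) = {0,1,2,4}
'b' @ 1: {1,2,3,4}
'c' @ 2: {1,2,3,4}
'c' @ 3: {1,2,3,4}
'c' @ 4: {1,2,3,4}
'd' @ 5: {1,2,3,4,5}  [accepting]
'b' @ 6: {1,2,3,4}
'c' @ 7: {1,2,3,4}
'a' @ 8: {5}  [accepting]
after full input: {5}  (accept=5 in)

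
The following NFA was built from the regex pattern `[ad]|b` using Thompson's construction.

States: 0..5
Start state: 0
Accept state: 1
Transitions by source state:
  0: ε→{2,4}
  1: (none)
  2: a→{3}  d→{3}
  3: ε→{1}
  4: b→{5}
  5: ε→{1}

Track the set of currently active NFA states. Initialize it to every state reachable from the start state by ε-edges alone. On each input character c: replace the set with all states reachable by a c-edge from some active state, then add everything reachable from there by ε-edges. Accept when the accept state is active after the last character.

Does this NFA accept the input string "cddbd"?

start: ε-closure({0}) = {0,2,4}
'c' @ 1: {}  — no active states
rest 'ddbd' ignored (set empty)
end set {} — state 1 not in

Answer: REJECT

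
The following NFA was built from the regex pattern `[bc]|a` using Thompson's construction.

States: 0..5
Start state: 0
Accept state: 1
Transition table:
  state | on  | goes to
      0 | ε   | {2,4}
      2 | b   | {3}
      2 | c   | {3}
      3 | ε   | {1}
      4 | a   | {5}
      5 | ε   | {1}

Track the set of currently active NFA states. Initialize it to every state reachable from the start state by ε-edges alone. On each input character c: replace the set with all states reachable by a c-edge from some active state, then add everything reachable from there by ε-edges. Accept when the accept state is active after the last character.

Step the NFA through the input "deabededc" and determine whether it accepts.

Answer: REJECT

Derivation:
start: ε-closure({0}) = {0,2,4}
'd' @ 1: {}  — dead — no transitions
rest 'eabededc' ignored (set empty)
end set {} — state 1 not in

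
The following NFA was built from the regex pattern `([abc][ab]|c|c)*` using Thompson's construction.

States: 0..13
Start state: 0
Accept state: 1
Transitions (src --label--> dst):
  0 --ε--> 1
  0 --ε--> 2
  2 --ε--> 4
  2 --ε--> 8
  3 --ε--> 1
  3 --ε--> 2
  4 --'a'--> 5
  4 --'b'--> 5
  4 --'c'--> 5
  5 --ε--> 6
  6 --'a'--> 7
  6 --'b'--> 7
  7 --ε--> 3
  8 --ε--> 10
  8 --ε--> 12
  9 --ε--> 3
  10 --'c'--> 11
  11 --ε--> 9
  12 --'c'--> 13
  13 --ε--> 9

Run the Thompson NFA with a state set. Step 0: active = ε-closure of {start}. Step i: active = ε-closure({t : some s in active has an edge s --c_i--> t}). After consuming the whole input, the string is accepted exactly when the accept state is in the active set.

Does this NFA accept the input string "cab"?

S₀ = ε-closure({0}) = {0,1,2,4,8,10,12}
'c' @ 1: {1,2,3,4,5,6,8,9,10,11,12,13}  (accept∈set)
'a' @ 2: {1,2,3,4,5,6,7,8,10,12}  (accept∈set)
'b' @ 3: {1,2,3,4,5,6,7,8,10,12}  (accept∈set)
final: {1,2,3,4,5,6,7,8,10,12}; accept 1 in set

Answer: ACCEPT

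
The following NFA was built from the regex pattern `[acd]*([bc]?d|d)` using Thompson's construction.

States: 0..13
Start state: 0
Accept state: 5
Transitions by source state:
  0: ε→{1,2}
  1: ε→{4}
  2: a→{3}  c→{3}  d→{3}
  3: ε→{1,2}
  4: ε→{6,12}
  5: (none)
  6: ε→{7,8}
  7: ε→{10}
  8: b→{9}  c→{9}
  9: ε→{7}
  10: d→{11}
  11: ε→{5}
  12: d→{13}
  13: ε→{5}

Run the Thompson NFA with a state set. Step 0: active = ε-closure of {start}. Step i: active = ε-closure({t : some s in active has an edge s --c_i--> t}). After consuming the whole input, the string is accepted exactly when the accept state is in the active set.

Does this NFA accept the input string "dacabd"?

Answer: ACCEPT

Trace:
initial (ε-close {0}): {0,1,2,4,6,7,8,10,12}
'd' @ 1: {1,2,3,4,5,6,7,8,10,11,12,13}  [accepting]
'a' @ 2: {1,2,3,4,6,7,8,10,12}
'c' @ 3: {1,2,3,4,6,7,8,9,10,12}
'a' @ 4: {1,2,3,4,6,7,8,10,12}
'b' @ 5: {7,9,10}
'd' @ 6: {5,11}  [accepting]
final: {5,11}; accept 5 in set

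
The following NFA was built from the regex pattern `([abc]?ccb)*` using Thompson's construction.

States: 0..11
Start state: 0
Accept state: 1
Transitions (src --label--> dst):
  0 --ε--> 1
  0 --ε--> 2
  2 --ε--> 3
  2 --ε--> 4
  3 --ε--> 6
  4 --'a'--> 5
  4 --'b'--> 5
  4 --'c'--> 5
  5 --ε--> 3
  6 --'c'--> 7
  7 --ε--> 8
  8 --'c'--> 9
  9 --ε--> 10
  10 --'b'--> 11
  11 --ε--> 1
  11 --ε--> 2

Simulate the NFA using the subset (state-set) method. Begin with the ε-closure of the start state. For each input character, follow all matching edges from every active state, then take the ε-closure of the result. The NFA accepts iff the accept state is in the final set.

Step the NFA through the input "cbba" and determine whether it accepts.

Answer: REJECT

Derivation:
start: ε-closure({0}) = {0,1,2,3,4,6}
'c' @ 1: {3,5,6,7,8}
'b' @ 2: {}  — state set empty
rest 'ba' ignored (set empty)
end set {} — state 1 not in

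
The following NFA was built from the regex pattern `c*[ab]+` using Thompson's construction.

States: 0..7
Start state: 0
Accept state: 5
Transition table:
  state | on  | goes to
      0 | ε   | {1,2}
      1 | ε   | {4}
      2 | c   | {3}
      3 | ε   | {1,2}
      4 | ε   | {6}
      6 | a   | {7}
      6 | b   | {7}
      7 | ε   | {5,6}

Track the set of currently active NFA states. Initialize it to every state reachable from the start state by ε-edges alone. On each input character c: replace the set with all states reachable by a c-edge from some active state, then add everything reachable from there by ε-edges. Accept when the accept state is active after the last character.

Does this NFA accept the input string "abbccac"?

Answer: REJECT

Derivation:
start: ε-closure({0}) = {0,1,2,4,6}
'a' @ 1: {5,6,7}  (accept∈set)
'b' @ 2: {5,6,7}  (accept∈set)
'b' @ 3: {5,6,7}  (accept∈set)
'c' @ 4: {}  — dead — no transitions
rest 'cac' ignored (set empty)
after full input: {}  (accept=5 not in)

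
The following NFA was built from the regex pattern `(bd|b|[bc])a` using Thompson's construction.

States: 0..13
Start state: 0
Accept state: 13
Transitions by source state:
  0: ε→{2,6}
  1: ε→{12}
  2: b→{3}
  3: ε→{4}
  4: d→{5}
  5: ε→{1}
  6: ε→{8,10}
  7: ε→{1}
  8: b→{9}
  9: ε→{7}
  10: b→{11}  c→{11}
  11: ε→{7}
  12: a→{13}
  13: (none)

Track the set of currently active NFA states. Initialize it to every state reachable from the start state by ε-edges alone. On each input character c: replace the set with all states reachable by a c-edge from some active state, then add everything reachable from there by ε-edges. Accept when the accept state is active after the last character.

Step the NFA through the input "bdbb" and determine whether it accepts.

S₀ = ε-closure({0}) = {0,2,6,8,10}
'b' @ 1: {1,3,4,7,9,11,12}
'd' @ 2: {1,5,12}
'b' @ 3: {}  — state set empty
rest 'b' ignored (set empty)
after full input: {}  (accept=13 not in)

Answer: REJECT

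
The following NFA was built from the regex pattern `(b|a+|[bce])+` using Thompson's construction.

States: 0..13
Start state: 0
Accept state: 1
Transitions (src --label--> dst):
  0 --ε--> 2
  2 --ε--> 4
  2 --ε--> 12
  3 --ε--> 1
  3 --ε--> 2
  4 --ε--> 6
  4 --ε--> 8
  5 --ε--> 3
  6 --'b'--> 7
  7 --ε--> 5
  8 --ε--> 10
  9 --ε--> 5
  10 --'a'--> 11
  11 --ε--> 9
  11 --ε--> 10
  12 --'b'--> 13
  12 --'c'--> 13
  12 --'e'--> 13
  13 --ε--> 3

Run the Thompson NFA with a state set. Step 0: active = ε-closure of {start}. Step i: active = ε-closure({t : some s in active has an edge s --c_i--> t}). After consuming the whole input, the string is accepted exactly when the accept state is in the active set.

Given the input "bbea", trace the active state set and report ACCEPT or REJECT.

Answer: ACCEPT

Steps:
initial (ε-close {0}): {0,2,4,6,8,10,12}
'b' @ 1: {1,2,3,4,5,6,7,8,10,12,13}  [accepting]
'b' @ 2: {1,2,3,4,5,6,7,8,10,12,13}  [accepting]
'e' @ 3: {1,2,3,4,6,8,10,12,13}  [accepting]
'a' @ 4: {1,2,3,4,5,6,8,9,10,11,12}  [accepting]
after full input: {1,2,3,4,5,6,8,9,10,11,12}  (accept=1 in)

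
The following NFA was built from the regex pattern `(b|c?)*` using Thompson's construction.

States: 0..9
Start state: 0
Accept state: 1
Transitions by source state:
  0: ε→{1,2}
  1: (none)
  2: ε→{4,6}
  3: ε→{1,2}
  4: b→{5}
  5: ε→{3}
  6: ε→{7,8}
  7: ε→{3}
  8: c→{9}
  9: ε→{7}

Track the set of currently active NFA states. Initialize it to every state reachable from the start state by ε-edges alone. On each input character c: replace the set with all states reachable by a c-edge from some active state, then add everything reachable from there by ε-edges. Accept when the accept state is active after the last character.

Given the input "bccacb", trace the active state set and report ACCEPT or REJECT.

start: ε-closure({0}) = {0,1,2,3,4,6,7,8}
'b' @ 1: {1,2,3,4,5,6,7,8}  (accept∈set)
'c' @ 2: {1,2,3,4,6,7,8,9}  (accept∈set)
'c' @ 3: {1,2,3,4,6,7,8,9}  (accept∈set)
'a' @ 4: {}  — state set empty
rest 'cb' ignored (set empty)
end set {} — state 1 not in

Answer: REJECT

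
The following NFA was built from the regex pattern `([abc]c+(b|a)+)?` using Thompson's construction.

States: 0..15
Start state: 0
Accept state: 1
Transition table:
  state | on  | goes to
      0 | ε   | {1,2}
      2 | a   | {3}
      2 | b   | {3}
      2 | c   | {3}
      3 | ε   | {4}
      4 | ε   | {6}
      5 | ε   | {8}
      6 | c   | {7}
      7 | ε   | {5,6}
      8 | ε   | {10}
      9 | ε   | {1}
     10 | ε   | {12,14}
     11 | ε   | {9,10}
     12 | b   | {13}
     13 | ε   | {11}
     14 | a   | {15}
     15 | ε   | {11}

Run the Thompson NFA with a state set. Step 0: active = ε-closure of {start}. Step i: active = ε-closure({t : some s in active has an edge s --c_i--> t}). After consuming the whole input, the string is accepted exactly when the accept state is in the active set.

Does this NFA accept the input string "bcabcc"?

initial (ε-close {0}): {0,1,2}
'b' @ 1: {3,4,6}
'c' @ 2: {5,6,7,8,10,12,14}
'a' @ 3: {1,9,10,11,12,14,15}  [accepting]
'b' @ 4: {1,9,10,11,12,13,14}  [accepting]
'c' @ 5: {}  — no active states
rest 'c' ignored (set empty)
after full input: {}  (accept=1 not in)

Answer: REJECT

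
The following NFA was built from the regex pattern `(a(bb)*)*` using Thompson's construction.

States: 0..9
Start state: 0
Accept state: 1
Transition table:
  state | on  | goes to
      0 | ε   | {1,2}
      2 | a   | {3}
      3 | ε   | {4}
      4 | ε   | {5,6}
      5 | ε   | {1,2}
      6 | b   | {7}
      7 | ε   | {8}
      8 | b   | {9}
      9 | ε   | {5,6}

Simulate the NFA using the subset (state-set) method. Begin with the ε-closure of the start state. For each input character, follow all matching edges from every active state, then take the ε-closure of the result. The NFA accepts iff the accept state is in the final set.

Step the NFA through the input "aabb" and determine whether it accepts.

Answer: ACCEPT

Trace:
S₀ = ε-closure({0}) = {0,1,2}
'a' @ 1: {1,2,3,4,5,6}  ✓accept
'a' @ 2: {1,2,3,4,5,6}  ✓accept
'b' @ 3: {7,8}
'b' @ 4: {1,2,5,6,9}  ✓accept
final: {1,2,5,6,9}; accept 1 in set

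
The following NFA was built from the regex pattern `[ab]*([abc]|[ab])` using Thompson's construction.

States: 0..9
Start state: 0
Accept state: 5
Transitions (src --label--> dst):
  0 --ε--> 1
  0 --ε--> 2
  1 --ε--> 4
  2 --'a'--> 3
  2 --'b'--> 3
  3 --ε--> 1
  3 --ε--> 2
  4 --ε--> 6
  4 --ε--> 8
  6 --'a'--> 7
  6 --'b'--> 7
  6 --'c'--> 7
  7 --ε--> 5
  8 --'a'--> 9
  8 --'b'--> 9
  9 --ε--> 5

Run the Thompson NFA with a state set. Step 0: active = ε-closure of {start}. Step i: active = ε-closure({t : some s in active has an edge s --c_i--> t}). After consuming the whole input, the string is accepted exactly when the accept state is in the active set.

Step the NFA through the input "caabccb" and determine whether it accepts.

Answer: REJECT

Steps:
S₀ = ε-closure({0}) = {0,1,2,4,6,8}
'c' @ 1: {5,7}  (accept∈set)
'a' @ 2: {}  — dead — no transitions
rest 'abccb' ignored (set empty)
after full input: {}  (accept=5 not in)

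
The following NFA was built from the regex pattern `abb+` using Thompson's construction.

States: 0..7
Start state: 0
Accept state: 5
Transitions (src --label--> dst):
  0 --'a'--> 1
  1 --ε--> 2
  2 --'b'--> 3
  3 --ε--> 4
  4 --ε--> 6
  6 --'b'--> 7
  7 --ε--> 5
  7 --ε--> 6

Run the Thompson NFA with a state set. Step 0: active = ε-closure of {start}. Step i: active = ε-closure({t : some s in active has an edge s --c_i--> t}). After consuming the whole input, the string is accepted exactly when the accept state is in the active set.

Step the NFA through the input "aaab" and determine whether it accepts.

Answer: REJECT

Trace:
S₀ = ε-closure({0}) = {0}
'a' @ 1: {1,2}
'a' @ 2: {}  — state set empty
rest 'ab' ignored (set empty)
final: {}; accept 5 not in set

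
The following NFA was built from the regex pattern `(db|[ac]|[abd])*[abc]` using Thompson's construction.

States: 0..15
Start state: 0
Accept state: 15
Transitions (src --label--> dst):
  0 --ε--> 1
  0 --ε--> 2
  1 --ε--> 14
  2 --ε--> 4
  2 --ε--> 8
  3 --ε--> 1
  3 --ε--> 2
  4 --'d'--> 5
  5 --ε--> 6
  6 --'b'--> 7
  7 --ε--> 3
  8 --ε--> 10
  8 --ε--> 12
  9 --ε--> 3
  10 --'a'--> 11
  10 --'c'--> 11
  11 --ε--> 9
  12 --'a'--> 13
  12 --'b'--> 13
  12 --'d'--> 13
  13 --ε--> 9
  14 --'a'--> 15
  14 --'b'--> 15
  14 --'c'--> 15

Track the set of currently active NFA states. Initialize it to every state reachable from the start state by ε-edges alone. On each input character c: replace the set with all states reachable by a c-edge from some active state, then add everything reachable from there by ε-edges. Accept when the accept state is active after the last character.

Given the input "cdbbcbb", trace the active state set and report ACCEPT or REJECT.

Answer: ACCEPT

Derivation:
S₀ = ε-closure({0}) = {0,1,2,4,8,10,12,14}
'c' @ 1: {1,2,3,4,8,9,10,11,12,14,15}  ✓accept
'd' @ 2: {1,2,3,4,5,6,8,9,10,12,13,14}
'b' @ 3: {1,2,3,4,7,8,9,10,12,13,14,15}  ✓accept
'b' @ 4: {1,2,3,4,8,9,10,12,13,14,15}  ✓accept
'c' @ 5: {1,2,3,4,8,9,10,11,12,14,15}  ✓accept
'b' @ 6: {1,2,3,4,8,9,10,12,13,14,15}  ✓accept
'b' @ 7: {1,2,3,4,8,9,10,12,13,14,15}  ✓accept
final: {1,2,3,4,8,9,10,12,13,14,15}; accept 15 in set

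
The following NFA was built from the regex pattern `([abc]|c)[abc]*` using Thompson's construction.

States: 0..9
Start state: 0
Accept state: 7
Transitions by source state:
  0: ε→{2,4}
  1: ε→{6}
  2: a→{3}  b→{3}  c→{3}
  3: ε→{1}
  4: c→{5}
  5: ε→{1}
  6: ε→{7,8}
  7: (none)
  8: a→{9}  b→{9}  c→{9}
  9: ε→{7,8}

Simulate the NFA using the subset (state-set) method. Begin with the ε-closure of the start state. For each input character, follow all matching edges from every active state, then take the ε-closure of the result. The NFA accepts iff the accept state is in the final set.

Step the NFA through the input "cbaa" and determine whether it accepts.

Answer: ACCEPT

Steps:
S₀ = ε-closure({0}) = {0,2,4}
'c' @ 1: {1,3,5,6,7,8}  ✓accept
'b' @ 2: {7,8,9}  ✓accept
'a' @ 3: {7,8,9}  ✓accept
'a' @ 4: {7,8,9}  ✓accept
after full input: {7,8,9}  (accept=7 in)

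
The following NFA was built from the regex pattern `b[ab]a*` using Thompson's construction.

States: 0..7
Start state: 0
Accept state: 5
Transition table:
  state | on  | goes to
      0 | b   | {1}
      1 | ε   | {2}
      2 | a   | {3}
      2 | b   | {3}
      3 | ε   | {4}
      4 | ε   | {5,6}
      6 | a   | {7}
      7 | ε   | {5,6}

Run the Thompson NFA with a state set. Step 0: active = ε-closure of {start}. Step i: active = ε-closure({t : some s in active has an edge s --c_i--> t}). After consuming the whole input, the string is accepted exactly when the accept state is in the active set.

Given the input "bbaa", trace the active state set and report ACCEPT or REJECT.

Answer: ACCEPT

Trace:
S₀ = ε-closure({0}) = {0}
'b' @ 1: {1,2}
'b' @ 2: {3,4,5,6}  ✓accept
'a' @ 3: {5,6,7}  ✓accept
'a' @ 4: {5,6,7}  ✓accept
end set {5,6,7} — state 5 in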